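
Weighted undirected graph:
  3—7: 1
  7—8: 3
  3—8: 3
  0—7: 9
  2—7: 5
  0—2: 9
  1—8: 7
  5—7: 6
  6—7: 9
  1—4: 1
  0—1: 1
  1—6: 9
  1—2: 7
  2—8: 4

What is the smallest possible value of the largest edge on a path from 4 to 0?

1

Checking several routes:
4 -> 1 -> 0: max(1, 1) = 1
4 -> 1 -> 2 -> 0: max(1, 7, 9) = 9
4 -> 1 -> 2 -> 8 -> 7 -> 0: max(1, 7, 4, 3, 9) = 9
4 -> 1 -> 2 -> 8 -> 3 -> 7 -> 0: max(1, 7, 4, 3, 1, 9) = 9
Best route has worst link 1.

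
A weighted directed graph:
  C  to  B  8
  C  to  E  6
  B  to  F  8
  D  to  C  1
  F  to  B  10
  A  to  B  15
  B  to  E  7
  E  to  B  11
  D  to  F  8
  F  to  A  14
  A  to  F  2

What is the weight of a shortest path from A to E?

19

Routes from A to E:
A → F → B → E: 2 + 10 + 7 = 19
A → B → E: 15 + 7 = 22
Shortest: 19.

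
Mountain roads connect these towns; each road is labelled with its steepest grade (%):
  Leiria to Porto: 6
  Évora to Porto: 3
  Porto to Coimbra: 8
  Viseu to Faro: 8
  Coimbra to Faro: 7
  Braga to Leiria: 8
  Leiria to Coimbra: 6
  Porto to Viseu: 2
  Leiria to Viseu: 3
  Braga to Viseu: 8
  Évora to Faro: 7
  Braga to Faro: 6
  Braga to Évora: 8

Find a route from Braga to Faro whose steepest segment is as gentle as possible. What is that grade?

6

Checking several routes:
Braga-Évora-Porto-Viseu-Leiria-Coimbra-Faro: max(8, 3, 2, 3, 6, 7) = 8
Braga-Faro: max(6) = 6
Braga-Évora-Porto-Viseu-Faro: max(8, 3, 2, 8) = 8
Braga-Évora-Porto-Leiria-Viseu-Faro: max(8, 3, 6, 3, 8) = 8
Braga-Évora-Porto-Leiria-Coimbra-Faro: max(8, 3, 6, 6, 7) = 8
Smallest bottleneck: 6%.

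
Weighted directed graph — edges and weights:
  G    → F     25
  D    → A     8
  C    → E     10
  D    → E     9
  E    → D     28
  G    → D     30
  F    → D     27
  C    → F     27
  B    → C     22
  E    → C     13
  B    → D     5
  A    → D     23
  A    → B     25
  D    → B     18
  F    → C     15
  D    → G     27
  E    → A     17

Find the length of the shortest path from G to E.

39

Checking several routes:
G -> F -> C -> E: 25 + 15 + 10 = 50
G -> D -> B -> C -> E: 30 + 18 + 22 + 10 = 80
G -> F -> D -> E: 25 + 27 + 9 = 61
G -> D -> A -> B -> C -> E: 30 + 8 + 25 + 22 + 10 = 95
G -> F -> D -> B -> C -> E: 25 + 27 + 18 + 22 + 10 = 102
G -> D -> E: 30 + 9 = 39
Best route has total 39.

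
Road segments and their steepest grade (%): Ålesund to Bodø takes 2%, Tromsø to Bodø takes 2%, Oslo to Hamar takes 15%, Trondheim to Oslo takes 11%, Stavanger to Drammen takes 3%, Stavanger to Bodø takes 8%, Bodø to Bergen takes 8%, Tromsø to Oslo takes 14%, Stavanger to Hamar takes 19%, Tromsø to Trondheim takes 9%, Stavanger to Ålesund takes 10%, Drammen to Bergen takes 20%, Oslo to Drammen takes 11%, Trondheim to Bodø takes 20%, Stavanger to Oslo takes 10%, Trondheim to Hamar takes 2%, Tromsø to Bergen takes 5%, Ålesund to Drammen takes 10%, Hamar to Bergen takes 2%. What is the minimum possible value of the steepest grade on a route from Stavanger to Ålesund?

8

A few of the Stavanger→Ålesund routes:
Stavanger - Bodø - Ålesund: max(8, 2) = 8
Stavanger - Oslo - Trondheim - Tromsø - Bergen - Bodø - Ålesund: max(10, 11, 9, 5, 8, 2) = 11
Stavanger - Ålesund: max(10) = 10
Stavanger - Oslo - Drammen - Ålesund: max(10, 11, 10) = 11
Stavanger - Drammen - Ålesund: max(3, 10) = 10
Best route has worst link 8%.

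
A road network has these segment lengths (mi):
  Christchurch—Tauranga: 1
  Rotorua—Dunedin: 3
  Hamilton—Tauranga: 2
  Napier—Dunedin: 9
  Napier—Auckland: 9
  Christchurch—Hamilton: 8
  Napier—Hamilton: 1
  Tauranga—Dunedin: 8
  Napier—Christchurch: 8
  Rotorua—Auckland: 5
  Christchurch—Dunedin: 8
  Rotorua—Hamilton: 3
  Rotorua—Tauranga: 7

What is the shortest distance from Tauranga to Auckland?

10

Checking several routes:
Tauranga - Hamilton - Rotorua - Auckland: 2 + 3 + 5 = 10
Tauranga - Hamilton - Napier - Auckland: 2 + 1 + 9 = 12
Tauranga - Dunedin - Rotorua - Auckland: 8 + 3 + 5 = 16
Tauranga - Rotorua - Auckland: 7 + 5 = 12
The minimum is 10 mi.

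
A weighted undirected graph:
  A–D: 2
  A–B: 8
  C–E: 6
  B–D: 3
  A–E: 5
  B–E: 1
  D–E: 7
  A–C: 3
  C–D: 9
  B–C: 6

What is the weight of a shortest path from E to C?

6

Some routes from E to C:
E→B→C: 1 + 6 = 7
E→C: 6
E→A→C: 5 + 3 = 8
Best route has total 6.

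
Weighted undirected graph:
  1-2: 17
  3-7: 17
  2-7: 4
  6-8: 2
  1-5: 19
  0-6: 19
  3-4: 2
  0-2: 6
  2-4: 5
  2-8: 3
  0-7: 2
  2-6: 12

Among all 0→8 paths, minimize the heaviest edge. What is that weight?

Some routes from 0 to 8:
0→2→8: max(6, 3) = 6
0→7→2→8: max(2, 4, 3) = 4
0→2→6→8: max(6, 12, 2) = 12
0→7→2→6→8: max(2, 4, 12, 2) = 12
Smallest bottleneck: 4.

4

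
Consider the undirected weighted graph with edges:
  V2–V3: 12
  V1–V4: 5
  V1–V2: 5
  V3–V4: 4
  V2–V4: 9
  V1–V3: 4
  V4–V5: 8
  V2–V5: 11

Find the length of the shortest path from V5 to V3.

12

Comparing a few candidate routes:
V5→V4→V1→V3: 8 + 5 + 4 = 17
V5→V2→V3: 11 + 12 = 23
V5→V2→V4→V3: 11 + 9 + 4 = 24
V5→V4→V3: 8 + 4 = 12
V5→V2→V1→V3: 11 + 5 + 4 = 20
Best route has total 12.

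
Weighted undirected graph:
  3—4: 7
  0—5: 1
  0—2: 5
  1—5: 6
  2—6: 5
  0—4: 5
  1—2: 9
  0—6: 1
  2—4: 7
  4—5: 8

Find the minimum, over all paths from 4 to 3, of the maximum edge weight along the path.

7

Routes from 4 to 3:
4 - 3: max(7) = 7
Best route has worst link 7.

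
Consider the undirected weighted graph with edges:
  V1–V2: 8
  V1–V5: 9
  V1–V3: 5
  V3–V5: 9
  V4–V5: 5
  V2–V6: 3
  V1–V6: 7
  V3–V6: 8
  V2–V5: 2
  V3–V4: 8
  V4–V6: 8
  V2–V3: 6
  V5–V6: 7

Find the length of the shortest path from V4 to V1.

13

A few of the V4→V1 routes:
V4 - V5 - V1: 5 + 9 = 14
V4 - V5 - V2 - V1: 5 + 2 + 8 = 15
V4 - V6 - V1: 8 + 7 = 15
V4 - V3 - V1: 8 + 5 = 13
The minimum is 13.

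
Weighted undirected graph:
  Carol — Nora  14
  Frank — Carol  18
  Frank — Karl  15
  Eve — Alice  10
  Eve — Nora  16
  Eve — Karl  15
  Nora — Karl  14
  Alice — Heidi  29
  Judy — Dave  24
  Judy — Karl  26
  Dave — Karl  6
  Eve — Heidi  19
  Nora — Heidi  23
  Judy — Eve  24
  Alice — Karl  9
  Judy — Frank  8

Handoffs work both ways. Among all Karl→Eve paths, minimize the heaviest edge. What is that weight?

Comparing a few candidate routes:
Karl -> Nora -> Eve: max(14, 16) = 16
Karl -> Frank -> Carol -> Nora -> Eve: max(15, 18, 14, 16) = 18
Karl -> Alice -> Eve: max(9, 10) = 10
Karl -> Eve: max(15) = 15
Smallest bottleneck: 10.

10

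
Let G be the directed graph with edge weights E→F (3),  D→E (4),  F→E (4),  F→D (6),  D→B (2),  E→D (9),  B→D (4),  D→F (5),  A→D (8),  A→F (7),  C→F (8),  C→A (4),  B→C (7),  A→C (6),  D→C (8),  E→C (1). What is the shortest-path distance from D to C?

Routes from D to C:
D-E-C: 4 + 1 = 5
D-C: 8
D-F-E-C: 5 + 4 + 1 = 10
D-B-C: 2 + 7 = 9
Best route has total 5.

5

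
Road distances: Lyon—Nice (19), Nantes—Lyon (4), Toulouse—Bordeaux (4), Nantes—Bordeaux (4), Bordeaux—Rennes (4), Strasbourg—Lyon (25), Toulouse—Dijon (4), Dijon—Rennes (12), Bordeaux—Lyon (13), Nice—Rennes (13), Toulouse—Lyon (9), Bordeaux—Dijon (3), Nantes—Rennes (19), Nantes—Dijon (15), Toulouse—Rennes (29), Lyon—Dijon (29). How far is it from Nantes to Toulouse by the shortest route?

Comparing a few candidate routes:
Nantes→Lyon→Toulouse: 4 + 9 = 13
Nantes→Dijon→Toulouse: 15 + 4 = 19
Nantes→Bordeaux→Dijon→Toulouse: 4 + 3 + 4 = 11
Nantes→Lyon→Bordeaux→Toulouse: 4 + 13 + 4 = 21
Nantes→Bordeaux→Toulouse: 4 + 4 = 8
The minimum is 8.

8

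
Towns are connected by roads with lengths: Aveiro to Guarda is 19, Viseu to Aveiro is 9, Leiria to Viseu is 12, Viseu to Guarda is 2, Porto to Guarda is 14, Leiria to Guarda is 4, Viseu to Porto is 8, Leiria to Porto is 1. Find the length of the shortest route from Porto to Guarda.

5

Checking several routes:
Porto - Leiria - Guarda: 1 + 4 = 5
Porto - Viseu - Guarda: 8 + 2 = 10
Porto - Leiria - Viseu - Guarda: 1 + 12 + 2 = 15
Porto - Guarda: 14
Shortest: 5.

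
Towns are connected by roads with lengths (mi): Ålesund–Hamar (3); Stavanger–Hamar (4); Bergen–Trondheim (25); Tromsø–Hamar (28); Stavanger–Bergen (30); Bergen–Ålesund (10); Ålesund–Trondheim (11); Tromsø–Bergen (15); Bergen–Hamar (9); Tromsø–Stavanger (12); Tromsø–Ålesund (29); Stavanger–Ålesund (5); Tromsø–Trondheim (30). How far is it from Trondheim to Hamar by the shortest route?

14

Checking several routes:
Trondheim-Ålesund-Hamar: 11 + 3 = 14
Trondheim-Ålesund-Bergen-Hamar: 11 + 10 + 9 = 30
Trondheim-Bergen-Hamar: 25 + 9 = 34
Trondheim-Ålesund-Stavanger-Hamar: 11 + 5 + 4 = 20
The minimum is 14 mi.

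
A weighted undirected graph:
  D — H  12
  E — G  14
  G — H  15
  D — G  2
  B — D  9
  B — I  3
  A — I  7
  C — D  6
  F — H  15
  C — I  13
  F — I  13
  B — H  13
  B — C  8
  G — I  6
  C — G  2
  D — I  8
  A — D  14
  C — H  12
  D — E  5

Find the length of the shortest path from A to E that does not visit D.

A few of the A→E routes:
A -> I -> B -> H -> G -> E: 7 + 3 + 13 + 15 + 14 = 52
A -> I -> B -> C -> G -> E: 7 + 3 + 8 + 2 + 14 = 34
A -> I -> B -> H -> C -> G -> E: 7 + 3 + 13 + 12 + 2 + 14 = 51
A -> I -> G -> E: 7 + 6 + 14 = 27
A -> I -> C -> G -> E: 7 + 13 + 2 + 14 = 36
Shortest: 27.

27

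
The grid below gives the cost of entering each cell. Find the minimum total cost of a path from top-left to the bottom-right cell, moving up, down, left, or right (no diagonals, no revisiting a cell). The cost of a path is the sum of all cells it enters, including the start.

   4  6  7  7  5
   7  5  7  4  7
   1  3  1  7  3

26

Path r0c0 -> r1c0 -> r2c0 -> r2c1 -> r2c2 -> r2c3 -> r2c4: 4 + 7 + 1 + 3 + 1 + 7 + 3 = 26.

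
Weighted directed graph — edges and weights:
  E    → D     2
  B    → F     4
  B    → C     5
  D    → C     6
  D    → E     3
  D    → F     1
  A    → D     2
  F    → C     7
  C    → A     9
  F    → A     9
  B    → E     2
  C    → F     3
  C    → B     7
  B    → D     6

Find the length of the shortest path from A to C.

Candidate routes:
A → D → F → C: 2 + 1 + 7 = 10
A → D → C: 2 + 6 = 8
Best route has total 8.

8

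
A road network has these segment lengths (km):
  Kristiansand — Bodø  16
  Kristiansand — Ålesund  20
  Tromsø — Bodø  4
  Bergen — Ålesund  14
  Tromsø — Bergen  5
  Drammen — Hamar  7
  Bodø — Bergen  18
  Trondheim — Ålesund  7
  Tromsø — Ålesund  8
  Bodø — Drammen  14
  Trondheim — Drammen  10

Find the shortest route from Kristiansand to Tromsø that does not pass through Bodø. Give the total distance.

28

Paths from Kristiansand to Tromsø avoiding Bodø:
Kristiansand - Ålesund - Bergen - Tromsø: 20 + 14 + 5 = 39
Kristiansand - Ålesund - Tromsø: 20 + 8 = 28
Shortest: 28 km.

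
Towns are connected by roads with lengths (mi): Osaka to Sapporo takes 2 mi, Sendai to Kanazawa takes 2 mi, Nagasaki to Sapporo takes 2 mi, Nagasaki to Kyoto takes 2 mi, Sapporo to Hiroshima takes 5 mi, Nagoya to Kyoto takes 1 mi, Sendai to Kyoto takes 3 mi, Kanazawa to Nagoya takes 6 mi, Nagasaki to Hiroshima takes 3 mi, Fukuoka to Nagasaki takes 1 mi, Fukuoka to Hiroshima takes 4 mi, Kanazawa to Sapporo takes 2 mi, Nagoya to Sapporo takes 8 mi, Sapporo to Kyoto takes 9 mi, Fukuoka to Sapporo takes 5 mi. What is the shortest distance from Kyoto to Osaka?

Comparing a few candidate routes:
Kyoto→Nagoya→Kanazawa→Sapporo→Osaka: 1 + 6 + 2 + 2 = 11
Kyoto→Nagasaki→Sapporo→Osaka: 2 + 2 + 2 = 6
Kyoto→Nagoya→Sapporo→Osaka: 1 + 8 + 2 = 11
Kyoto→Sapporo→Osaka: 9 + 2 = 11
Kyoto→Sendai→Kanazawa→Sapporo→Osaka: 3 + 2 + 2 + 2 = 9
Kyoto→Nagasaki→Fukuoka→Sapporo→Osaka: 2 + 1 + 5 + 2 = 10
The minimum is 6 mi.

6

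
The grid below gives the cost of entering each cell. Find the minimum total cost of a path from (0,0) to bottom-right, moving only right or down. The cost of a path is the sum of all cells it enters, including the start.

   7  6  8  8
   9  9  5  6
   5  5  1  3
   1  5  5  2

Best path: [0,0]→[0,1]→[0,2]→[1,2]→[2,2]→[2,3]→[3,3]
Cost: 7 + 6 + 8 + 5 + 1 + 3 + 2 = 32

32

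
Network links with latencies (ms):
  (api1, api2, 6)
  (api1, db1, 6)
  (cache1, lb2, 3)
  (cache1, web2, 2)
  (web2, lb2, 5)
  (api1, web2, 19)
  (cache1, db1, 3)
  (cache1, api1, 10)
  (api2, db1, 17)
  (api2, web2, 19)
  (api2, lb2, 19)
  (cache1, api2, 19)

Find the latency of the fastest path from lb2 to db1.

6

Checking several routes:
lb2 -> web2 -> cache1 -> api1 -> db1: 5 + 2 + 10 + 6 = 23
lb2 -> cache1 -> web2 -> api1 -> db1: 3 + 2 + 19 + 6 = 30
lb2 -> web2 -> api1 -> db1: 5 + 19 + 6 = 30
lb2 -> web2 -> cache1 -> db1: 5 + 2 + 3 = 10
lb2 -> cache1 -> db1: 3 + 3 = 6
lb2 -> cache1 -> api1 -> db1: 3 + 10 + 6 = 19
Best route has total 6 ms.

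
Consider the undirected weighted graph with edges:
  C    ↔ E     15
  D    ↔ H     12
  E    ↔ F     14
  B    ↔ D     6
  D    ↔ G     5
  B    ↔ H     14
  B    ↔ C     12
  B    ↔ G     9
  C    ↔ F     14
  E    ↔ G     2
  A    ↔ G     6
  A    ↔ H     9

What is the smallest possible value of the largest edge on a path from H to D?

9

Checking several routes:
H - A - G - E - F - C - B - D: max(9, 6, 2, 14, 14, 12, 6) = 14
H - A - G - D: max(9, 6, 5) = 9
H - A - G - B - D: max(9, 6, 9, 6) = 9
H - D: max(12) = 12
Best route has worst link 9.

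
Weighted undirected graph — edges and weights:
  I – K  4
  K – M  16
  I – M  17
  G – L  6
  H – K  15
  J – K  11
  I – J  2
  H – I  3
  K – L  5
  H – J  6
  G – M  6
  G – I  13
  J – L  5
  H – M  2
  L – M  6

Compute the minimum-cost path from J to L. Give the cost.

5

Some routes from J to L:
J-I-K-L: 2 + 4 + 5 = 11
J-L: 5
J-I-H-M-L: 2 + 3 + 2 + 6 = 13
Shortest: 5.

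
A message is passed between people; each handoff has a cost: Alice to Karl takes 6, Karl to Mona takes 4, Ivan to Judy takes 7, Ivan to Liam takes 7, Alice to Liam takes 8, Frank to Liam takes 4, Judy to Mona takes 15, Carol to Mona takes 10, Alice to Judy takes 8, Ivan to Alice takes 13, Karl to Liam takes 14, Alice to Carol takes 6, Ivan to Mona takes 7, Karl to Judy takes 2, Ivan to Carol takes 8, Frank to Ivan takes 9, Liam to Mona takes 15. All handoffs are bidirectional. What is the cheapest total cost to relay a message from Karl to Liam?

14

A few of the Karl→Liam routes:
Karl -> Liam: 14
Karl -> Alice -> Liam: 6 + 8 = 14
Karl -> Judy -> Ivan -> Liam: 2 + 7 + 7 = 16
The minimum is 14.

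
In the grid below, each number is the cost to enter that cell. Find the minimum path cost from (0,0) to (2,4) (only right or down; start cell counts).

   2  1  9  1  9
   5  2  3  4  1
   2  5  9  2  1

14

Path r0c0 r0c1 r1c1 r1c2 r1c3 r1c4 r2c4: 2 + 1 + 2 + 3 + 4 + 1 + 1 = 14.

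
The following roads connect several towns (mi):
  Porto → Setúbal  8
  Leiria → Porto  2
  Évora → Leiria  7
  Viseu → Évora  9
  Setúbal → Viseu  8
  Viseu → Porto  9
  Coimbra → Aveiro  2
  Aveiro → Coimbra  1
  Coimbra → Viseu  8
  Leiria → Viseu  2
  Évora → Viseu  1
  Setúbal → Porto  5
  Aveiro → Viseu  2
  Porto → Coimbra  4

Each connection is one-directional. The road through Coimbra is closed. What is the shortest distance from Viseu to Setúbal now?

17

Candidate routes:
Viseu -> Porto -> Setúbal: 9 + 8 = 17
Viseu -> Évora -> Leiria -> Porto -> Setúbal: 9 + 7 + 2 + 8 = 26
The minimum is 17 mi.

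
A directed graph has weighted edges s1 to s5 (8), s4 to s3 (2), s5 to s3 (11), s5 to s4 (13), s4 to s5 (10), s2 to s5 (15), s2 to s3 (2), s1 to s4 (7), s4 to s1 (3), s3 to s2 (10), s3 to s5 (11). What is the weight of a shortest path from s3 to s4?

Routes from s3 to s4:
s3 - s2 - s5 - s4: 10 + 15 + 13 = 38
s3 - s5 - s4: 11 + 13 = 24
The minimum is 24.

24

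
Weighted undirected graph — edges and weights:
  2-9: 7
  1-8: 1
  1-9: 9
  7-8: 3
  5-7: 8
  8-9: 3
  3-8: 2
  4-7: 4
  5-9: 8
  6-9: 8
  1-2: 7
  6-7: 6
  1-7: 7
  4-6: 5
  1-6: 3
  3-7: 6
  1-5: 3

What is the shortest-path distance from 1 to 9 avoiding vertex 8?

Some routes from 1 to 9 avoiding 8:
1 → 9: 9
1 → 7 → 5 → 9: 7 + 8 + 8 = 23
1 → 6 → 9: 3 + 8 = 11
1 → 2 → 9: 7 + 7 = 14
1 → 7 → 6 → 9: 7 + 6 + 8 = 21
1 → 5 → 9: 3 + 8 = 11
The minimum is 9.

9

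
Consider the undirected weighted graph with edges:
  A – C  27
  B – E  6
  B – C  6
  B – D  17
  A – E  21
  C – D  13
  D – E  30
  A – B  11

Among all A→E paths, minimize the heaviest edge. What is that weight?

Checking several routes:
A-C-B-E: max(27, 6, 6) = 27
A-E: max(21) = 21
A-B-E: max(11, 6) = 11
The minimum achievable maximum is 11.

11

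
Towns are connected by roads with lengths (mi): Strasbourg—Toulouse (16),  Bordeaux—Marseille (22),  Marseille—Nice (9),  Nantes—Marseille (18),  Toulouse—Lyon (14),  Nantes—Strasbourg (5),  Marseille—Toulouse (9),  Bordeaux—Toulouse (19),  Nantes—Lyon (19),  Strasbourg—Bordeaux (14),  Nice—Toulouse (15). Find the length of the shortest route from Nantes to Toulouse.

21

A few of the Nantes→Toulouse routes:
Nantes-Strasbourg-Toulouse: 5 + 16 = 21
Nantes-Lyon-Toulouse: 19 + 14 = 33
Nantes-Marseille-Toulouse: 18 + 9 = 27
Best route has total 21 mi.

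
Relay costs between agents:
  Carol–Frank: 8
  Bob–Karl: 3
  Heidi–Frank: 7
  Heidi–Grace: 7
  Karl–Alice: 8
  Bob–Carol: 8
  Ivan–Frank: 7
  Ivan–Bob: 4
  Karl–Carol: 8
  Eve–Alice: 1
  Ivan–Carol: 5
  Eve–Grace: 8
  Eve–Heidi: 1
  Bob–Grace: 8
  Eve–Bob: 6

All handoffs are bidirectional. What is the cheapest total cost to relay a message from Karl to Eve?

Some routes from Karl to Eve:
Karl -> Alice -> Eve: 8 + 1 = 9
Karl -> Bob -> Grace -> Eve: 3 + 8 + 8 = 19
Karl -> Bob -> Ivan -> Frank -> Heidi -> Eve: 3 + 4 + 7 + 7 + 1 = 22
Karl -> Carol -> Bob -> Eve: 8 + 8 + 6 = 22
Karl -> Bob -> Eve: 3 + 6 = 9
Karl -> Bob -> Grace -> Heidi -> Eve: 3 + 8 + 7 + 1 = 19
Best route has total 9.

9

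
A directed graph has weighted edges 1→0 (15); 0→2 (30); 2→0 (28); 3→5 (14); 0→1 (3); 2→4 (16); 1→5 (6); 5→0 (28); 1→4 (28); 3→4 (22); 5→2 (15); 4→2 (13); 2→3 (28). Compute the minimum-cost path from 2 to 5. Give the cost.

37

Candidate routes:
2 -> 0 -> 1 -> 5: 28 + 3 + 6 = 37
2 -> 3 -> 5: 28 + 14 = 42
Shortest: 37.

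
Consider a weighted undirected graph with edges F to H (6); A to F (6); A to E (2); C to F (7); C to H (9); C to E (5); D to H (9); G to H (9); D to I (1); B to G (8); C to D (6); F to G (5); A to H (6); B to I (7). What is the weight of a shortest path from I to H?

Some routes from I to H:
I → D → C → H: 1 + 6 + 9 = 16
I → D → C → F → H: 1 + 6 + 7 + 6 = 20
I → B → G → H: 7 + 8 + 9 = 24
I → D → H: 1 + 9 = 10
I → D → C → E → A → H: 1 + 6 + 5 + 2 + 6 = 20
The minimum is 10.

10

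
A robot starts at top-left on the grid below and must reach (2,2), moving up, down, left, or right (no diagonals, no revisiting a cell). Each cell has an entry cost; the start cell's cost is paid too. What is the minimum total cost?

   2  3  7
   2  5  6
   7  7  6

21

Path [0,0]→[1,0]→[1,1]→[1,2]→[2,2]: 2 + 2 + 5 + 6 + 6 = 21.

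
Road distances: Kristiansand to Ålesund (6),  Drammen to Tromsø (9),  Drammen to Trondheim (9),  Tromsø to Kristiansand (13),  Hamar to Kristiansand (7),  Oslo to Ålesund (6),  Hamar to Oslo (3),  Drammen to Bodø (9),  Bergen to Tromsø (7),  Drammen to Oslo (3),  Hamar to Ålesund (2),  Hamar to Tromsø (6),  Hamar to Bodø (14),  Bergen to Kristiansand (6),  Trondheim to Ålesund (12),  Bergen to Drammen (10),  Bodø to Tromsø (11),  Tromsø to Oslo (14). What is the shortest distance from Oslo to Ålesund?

A few of the Oslo→Ålesund routes:
Oslo -> Hamar -> Kristiansand -> Ålesund: 3 + 7 + 6 = 16
Oslo -> Drammen -> Tromsø -> Hamar -> Ålesund: 3 + 9 + 6 + 2 = 20
Oslo -> Ålesund: 6
Oslo -> Hamar -> Ålesund: 3 + 2 = 5
Shortest: 5.

5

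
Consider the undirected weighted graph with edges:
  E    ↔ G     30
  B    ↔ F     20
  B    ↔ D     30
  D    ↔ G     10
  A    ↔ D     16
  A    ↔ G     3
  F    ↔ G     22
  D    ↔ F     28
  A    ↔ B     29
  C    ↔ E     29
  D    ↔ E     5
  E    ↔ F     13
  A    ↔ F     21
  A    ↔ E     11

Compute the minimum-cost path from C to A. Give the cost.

40

Some routes from C to A:
C -> E -> A: 29 + 11 = 40
C -> E -> D -> G -> A: 29 + 5 + 10 + 3 = 47
C -> E -> D -> A: 29 + 5 + 16 = 50
Best route has total 40.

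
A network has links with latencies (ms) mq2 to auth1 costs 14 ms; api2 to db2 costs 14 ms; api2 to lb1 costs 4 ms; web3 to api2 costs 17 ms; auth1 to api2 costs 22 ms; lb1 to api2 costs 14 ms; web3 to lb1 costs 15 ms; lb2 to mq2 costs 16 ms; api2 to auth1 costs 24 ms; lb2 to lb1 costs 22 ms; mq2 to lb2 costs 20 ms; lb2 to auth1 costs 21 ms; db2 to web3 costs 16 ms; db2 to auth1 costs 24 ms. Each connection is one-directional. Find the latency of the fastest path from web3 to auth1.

Some routes from web3 to auth1:
web3 → api2 → db2 → auth1: 17 + 14 + 24 = 55
web3 → api2 → auth1: 17 + 24 = 41
web3 → lb1 → api2 → auth1: 15 + 14 + 24 = 53
The minimum is 41 ms.

41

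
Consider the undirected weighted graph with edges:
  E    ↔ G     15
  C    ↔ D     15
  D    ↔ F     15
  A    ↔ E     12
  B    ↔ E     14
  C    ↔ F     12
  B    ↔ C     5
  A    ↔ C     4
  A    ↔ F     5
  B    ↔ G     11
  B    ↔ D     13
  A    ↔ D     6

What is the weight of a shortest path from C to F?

9

Some routes from C to F:
C-A-F: 4 + 5 = 9
C-B-D-A-F: 5 + 13 + 6 + 5 = 29
C-D-A-F: 15 + 6 + 5 = 26
C-F: 12
C-A-D-F: 4 + 6 + 15 = 25
Shortest: 9.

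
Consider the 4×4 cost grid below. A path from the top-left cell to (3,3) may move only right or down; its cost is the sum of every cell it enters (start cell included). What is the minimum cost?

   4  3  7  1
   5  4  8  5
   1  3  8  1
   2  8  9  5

26

One optimal route is [0,0]→[0,1]→[0,2]→[0,3]→[1,3]→[2,3]→[3,3].
Its cost is 4 + 3 + 7 + 1 + 5 + 1 + 5 = 26.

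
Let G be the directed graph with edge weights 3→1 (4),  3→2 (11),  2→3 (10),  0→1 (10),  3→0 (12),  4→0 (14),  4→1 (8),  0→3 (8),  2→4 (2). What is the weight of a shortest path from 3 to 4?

Candidate routes:
3→2→4: 11 + 2 = 13
Shortest: 13.

13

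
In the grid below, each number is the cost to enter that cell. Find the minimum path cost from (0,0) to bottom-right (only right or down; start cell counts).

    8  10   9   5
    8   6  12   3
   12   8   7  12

Cheapest: [0,0]→[0,1]→[0,2]→[0,3]→[1,3]→[2,3]
  8 + 10 + 9 + 5 + 3 + 12 = 47

47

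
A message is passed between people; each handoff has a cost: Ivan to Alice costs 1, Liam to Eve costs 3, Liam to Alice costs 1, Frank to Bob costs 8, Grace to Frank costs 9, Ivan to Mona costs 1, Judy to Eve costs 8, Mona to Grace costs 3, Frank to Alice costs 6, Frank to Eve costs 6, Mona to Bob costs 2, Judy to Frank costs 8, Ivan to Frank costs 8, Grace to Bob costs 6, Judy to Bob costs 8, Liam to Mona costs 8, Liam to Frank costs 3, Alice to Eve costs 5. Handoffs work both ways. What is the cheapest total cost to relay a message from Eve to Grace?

9

A few of the Eve→Grace routes:
Eve - Frank - Liam - Alice - Ivan - Mona - Grace: 6 + 3 + 1 + 1 + 1 + 3 = 15
Eve - Liam - Alice - Ivan - Mona - Grace: 3 + 1 + 1 + 1 + 3 = 9
Eve - Liam - Mona - Grace: 3 + 8 + 3 = 14
Eve - Frank - Grace: 6 + 9 = 15
Eve - Alice - Ivan - Mona - Grace: 5 + 1 + 1 + 3 = 10
Eve - Liam - Alice - Ivan - Mona - Bob - Grace: 3 + 1 + 1 + 1 + 2 + 6 = 14
Best route has total 9.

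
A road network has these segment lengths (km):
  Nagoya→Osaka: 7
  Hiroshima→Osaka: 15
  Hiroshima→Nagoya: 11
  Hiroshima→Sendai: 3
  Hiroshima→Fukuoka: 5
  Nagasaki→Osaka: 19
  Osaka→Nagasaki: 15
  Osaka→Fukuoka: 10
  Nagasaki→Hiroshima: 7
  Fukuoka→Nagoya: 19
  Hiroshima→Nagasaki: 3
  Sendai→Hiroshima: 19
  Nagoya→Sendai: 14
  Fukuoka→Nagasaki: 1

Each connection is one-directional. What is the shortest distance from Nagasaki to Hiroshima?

Routes from Nagasaki to Hiroshima:
Nagasaki - Osaka - Fukuoka - Nagoya - Sendai - Hiroshima: 19 + 10 + 19 + 14 + 19 = 81
Nagasaki - Hiroshima: 7
The minimum is 7 km.

7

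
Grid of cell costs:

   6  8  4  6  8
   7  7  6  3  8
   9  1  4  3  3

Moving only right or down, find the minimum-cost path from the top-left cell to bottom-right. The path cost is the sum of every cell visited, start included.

31

One optimal route is [0,0] -> [1,0] -> [1,1] -> [2,1] -> [2,2] -> [2,3] -> [2,4].
Its cost is 6 + 7 + 7 + 1 + 4 + 3 + 3 = 31.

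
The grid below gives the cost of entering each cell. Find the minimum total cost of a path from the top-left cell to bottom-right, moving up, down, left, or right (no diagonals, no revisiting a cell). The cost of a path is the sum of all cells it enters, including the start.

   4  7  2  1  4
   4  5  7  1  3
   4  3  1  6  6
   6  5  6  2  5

28

Path r0c0 -> r0c1 -> r0c2 -> r0c3 -> r1c3 -> r2c3 -> r3c3 -> r3c4: 4 + 7 + 2 + 1 + 1 + 6 + 2 + 5 = 28.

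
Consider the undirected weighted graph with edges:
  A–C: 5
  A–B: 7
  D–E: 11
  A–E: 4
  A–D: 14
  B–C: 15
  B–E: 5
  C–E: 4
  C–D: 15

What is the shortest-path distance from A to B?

7

Some routes from A to B:
A-C-E-B: 5 + 4 + 5 = 14
A-E-C-B: 4 + 4 + 15 = 23
A-E-B: 4 + 5 = 9
A-B: 7
A-C-B: 5 + 15 = 20
A-D-E-B: 14 + 11 + 5 = 30
Best route has total 7.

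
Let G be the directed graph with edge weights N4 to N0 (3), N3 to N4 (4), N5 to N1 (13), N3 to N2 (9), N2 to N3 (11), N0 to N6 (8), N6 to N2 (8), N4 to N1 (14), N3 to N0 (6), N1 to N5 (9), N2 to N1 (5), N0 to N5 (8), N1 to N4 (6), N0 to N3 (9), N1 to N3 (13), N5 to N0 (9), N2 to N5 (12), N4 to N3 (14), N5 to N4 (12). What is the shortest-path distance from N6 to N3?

19

Checking several routes:
N6 → N2 → N1 → N4 → N0 → N3: 8 + 5 + 6 + 3 + 9 = 31
N6 → N2 → N1 → N4 → N3: 8 + 5 + 6 + 14 = 33
N6 → N2 → N3: 8 + 11 = 19
N6 → N2 → N1 → N3: 8 + 5 + 13 = 26
Best route has total 19.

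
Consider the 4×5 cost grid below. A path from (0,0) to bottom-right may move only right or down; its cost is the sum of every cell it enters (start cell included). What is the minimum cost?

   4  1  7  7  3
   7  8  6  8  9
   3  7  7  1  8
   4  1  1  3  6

29

Take [0,0] [1,0] [2,0] [3,0] [3,1] [3,2] [3,3] [3,4] for a total of 4 + 7 + 3 + 4 + 1 + 1 + 3 + 6 = 29.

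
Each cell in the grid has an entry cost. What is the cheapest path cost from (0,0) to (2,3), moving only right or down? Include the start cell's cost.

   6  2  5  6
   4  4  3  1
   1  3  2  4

20

Take (0,0) → (0,1) → (1,1) → (1,2) → (1,3) → (2,3) for a total of 6 + 2 + 4 + 3 + 1 + 4 = 20.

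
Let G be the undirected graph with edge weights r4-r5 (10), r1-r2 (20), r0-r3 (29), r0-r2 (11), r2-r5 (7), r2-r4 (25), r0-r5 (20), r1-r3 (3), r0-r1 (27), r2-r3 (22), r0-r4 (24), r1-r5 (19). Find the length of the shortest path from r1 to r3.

Checking several routes:
r1 → r0 → r3: 27 + 29 = 56
r1 → r3: 3
r1 → r2 → r3: 20 + 22 = 42
r1 → r5 → r2 → r3: 19 + 7 + 22 = 48
r1 → r0 → r2 → r3: 27 + 11 + 22 = 60
The minimum is 3.

3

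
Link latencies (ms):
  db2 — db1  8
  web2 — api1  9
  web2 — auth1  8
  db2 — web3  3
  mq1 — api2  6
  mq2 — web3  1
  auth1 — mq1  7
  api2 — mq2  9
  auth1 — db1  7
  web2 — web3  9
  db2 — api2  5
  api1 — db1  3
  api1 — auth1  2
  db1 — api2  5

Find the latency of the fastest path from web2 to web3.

9

Comparing a few candidate routes:
web2 - api1 - db1 - api2 - db2 - web3: 9 + 3 + 5 + 5 + 3 = 25
web2 - auth1 - api1 - db1 - db2 - web3: 8 + 2 + 3 + 8 + 3 = 24
web2 - web3: 9
web2 - api1 - db1 - db2 - web3: 9 + 3 + 8 + 3 = 23
The minimum is 9 ms.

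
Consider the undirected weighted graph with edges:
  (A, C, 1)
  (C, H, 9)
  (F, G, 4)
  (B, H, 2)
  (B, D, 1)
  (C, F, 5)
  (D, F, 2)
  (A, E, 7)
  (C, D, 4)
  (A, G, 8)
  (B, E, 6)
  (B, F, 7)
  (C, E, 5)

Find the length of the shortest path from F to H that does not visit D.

A few of the F→H routes:
F -> B -> H: 7 + 2 = 9
F -> C -> E -> B -> H: 5 + 5 + 6 + 2 = 18
F -> C -> H: 5 + 9 = 14
Shortest: 9.

9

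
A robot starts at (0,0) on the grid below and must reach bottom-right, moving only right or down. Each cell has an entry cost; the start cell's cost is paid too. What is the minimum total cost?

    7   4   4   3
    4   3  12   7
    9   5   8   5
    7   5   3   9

Path [0,0] → [0,1] → [1,1] → [2,1] → [3,1] → [3,2] → [3,3]: 7 + 4 + 3 + 5 + 5 + 3 + 9 = 36.

36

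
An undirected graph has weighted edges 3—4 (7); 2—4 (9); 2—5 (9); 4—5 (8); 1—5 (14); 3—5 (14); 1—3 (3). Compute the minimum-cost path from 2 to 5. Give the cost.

Routes from 2 to 5:
2-4-3-5: 9 + 7 + 14 = 30
2-5: 9
2-4-3-1-5: 9 + 7 + 3 + 14 = 33
2-4-5: 9 + 8 = 17
Shortest: 9.

9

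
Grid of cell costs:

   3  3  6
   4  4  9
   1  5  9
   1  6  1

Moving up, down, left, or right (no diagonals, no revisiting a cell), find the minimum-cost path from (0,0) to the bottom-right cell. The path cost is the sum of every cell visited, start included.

16

Path r0c0→r1c0→r2c0→r3c0→r3c1→r3c2: 3 + 4 + 1 + 1 + 6 + 1 = 16.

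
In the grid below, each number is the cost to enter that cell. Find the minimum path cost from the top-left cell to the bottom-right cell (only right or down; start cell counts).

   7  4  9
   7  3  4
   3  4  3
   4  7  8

Best path: r0c0 r0c1 r1c1 r1c2 r2c2 r3c2
Cost: 7 + 4 + 3 + 4 + 3 + 8 = 29

29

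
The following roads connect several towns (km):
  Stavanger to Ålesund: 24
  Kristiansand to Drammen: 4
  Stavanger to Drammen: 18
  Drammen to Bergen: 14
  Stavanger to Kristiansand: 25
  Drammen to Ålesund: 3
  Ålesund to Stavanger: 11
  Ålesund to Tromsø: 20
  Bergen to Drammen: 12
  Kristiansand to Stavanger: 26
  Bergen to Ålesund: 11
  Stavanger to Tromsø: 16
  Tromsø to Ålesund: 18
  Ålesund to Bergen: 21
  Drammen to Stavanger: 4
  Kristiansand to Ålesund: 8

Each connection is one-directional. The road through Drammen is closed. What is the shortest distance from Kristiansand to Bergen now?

29

Routes from Kristiansand to Bergen avoiding Drammen:
Kristiansand-Stavanger-Ålesund-Bergen: 26 + 24 + 21 = 71
Kristiansand-Stavanger-Tromsø-Ålesund-Bergen: 26 + 16 + 18 + 21 = 81
Kristiansand-Ålesund-Bergen: 8 + 21 = 29
Shortest: 29 km.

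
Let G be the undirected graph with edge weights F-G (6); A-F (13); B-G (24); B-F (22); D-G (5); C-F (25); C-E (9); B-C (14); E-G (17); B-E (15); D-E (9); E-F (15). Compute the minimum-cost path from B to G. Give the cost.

24

Checking several routes:
B - E - F - G: 15 + 15 + 6 = 36
B - E - D - G: 15 + 9 + 5 = 29
B - F - G: 22 + 6 = 28
B - C - E - D - G: 14 + 9 + 9 + 5 = 37
B - G: 24
B - E - G: 15 + 17 = 32
The minimum is 24.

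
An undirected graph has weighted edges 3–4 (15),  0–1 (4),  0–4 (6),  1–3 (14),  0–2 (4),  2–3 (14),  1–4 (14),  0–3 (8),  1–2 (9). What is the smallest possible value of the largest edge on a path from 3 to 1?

8

Some routes from 3 to 1:
3→0→1: max(8, 4) = 8
3→0→2→1: max(8, 4, 9) = 9
3→0→4→1: max(8, 6, 14) = 14
Smallest bottleneck: 8.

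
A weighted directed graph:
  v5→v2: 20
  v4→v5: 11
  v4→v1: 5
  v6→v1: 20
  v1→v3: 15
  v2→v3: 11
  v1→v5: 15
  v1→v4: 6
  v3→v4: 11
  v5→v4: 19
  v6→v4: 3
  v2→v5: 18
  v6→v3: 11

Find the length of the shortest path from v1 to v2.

35

Candidate routes:
v1 - v5 - v2: 15 + 20 = 35
v1 - v4 - v5 - v2: 6 + 11 + 20 = 37
v1 - v3 - v4 - v5 - v2: 15 + 11 + 11 + 20 = 57
Best route has total 35.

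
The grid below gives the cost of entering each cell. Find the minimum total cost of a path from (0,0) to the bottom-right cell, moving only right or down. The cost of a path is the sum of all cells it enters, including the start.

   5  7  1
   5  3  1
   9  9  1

15

Cheapest: [0,0] → [0,1] → [0,2] → [1,2] → [2,2]
  5 + 7 + 1 + 1 + 1 = 15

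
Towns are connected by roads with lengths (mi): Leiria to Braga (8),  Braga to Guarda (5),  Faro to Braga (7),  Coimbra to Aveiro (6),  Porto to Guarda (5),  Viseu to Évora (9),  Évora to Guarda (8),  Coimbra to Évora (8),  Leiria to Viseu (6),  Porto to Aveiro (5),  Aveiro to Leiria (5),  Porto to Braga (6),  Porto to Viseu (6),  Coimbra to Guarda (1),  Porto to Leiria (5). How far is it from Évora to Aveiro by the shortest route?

14

Comparing a few candidate routes:
Évora→Guarda→Coimbra→Aveiro: 8 + 1 + 6 = 15
Évora→Coimbra→Aveiro: 8 + 6 = 14
Évora→Coimbra→Guarda→Porto→Aveiro: 8 + 1 + 5 + 5 = 19
Évora→Guarda→Porto→Aveiro: 8 + 5 + 5 = 18
Best route has total 14 mi.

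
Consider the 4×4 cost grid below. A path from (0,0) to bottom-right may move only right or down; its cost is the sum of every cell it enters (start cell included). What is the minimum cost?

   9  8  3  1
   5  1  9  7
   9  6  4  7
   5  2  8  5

Cheapest: r0c0→r1c0→r1c1→r2c1→r3c1→r3c2→r3c3
  9 + 5 + 1 + 6 + 2 + 8 + 5 = 36

36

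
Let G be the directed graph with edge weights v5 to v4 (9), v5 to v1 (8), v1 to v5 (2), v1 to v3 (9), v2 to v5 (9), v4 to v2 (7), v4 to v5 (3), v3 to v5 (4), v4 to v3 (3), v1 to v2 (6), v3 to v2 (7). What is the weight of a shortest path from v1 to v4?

Candidate routes:
v1 - v3 - v2 - v5 - v4: 9 + 7 + 9 + 9 = 34
v1 - v2 - v5 - v4: 6 + 9 + 9 = 24
v1 - v3 - v5 - v4: 9 + 4 + 9 = 22
v1 - v5 - v4: 2 + 9 = 11
Shortest: 11.

11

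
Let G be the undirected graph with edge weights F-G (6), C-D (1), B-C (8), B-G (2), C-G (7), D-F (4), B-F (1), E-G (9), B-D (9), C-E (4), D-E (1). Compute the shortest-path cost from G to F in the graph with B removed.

6

Candidate routes:
G - E - C - D - F: 9 + 4 + 1 + 4 = 18
G - C - D - F: 7 + 1 + 4 = 12
G - C - E - D - F: 7 + 4 + 1 + 4 = 16
G - F: 6
G - E - D - F: 9 + 1 + 4 = 14
The minimum is 6.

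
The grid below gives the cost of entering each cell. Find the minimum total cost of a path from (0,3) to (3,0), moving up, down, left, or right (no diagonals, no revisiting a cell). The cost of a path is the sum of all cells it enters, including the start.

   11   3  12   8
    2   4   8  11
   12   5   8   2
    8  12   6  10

49

One optimal route is (0,3) → (0,2) → (0,1) → (1,1) → (1,0) → (2,0) → (3,0).
Its cost is 8 + 12 + 3 + 4 + 2 + 12 + 8 = 49.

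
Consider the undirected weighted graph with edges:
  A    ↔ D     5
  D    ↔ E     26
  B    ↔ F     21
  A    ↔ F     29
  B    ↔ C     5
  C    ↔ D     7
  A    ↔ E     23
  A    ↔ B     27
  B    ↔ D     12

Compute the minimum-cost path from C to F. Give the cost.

A few of the C→F routes:
C → D → B → F: 7 + 12 + 21 = 40
C → B → F: 5 + 21 = 26
C → B → D → A → F: 5 + 12 + 5 + 29 = 51
C → D → A → F: 7 + 5 + 29 = 41
C → D → A → B → F: 7 + 5 + 27 + 21 = 60
Shortest: 26.

26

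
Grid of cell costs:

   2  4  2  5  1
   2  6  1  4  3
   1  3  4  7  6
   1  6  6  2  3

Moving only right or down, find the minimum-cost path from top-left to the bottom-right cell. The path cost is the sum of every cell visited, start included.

23

Path (0,0) (1,0) (2,0) (2,1) (2,2) (3,2) (3,3) (3,4): 2 + 2 + 1 + 3 + 4 + 6 + 2 + 3 = 23.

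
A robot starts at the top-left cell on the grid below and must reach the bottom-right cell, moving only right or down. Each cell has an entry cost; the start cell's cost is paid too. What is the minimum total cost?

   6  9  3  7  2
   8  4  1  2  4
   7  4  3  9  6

31

Cheapest: (0,0) -> (0,1) -> (0,2) -> (1,2) -> (1,3) -> (1,4) -> (2,4)
  6 + 9 + 3 + 1 + 2 + 4 + 6 = 31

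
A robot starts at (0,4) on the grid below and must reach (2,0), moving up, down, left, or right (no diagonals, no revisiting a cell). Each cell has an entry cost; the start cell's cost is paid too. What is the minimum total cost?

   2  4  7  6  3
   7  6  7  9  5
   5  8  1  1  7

30

One optimal route is [0,4]→[1,4]→[2,4]→[2,3]→[2,2]→[2,1]→[2,0].
Its cost is 3 + 5 + 7 + 1 + 1 + 8 + 5 = 30.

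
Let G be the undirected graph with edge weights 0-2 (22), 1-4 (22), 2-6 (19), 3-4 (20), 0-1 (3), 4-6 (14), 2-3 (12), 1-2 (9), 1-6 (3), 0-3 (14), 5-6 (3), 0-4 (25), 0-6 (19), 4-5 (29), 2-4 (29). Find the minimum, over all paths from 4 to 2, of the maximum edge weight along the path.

Comparing a few candidate routes:
4-6-0-1-2: max(14, 19, 3, 9) = 19
4-3-0-6-2: max(20, 14, 19, 19) = 20
4-6-2: max(14, 19) = 19
4-6-0-3-2: max(14, 19, 14, 12) = 19
4-6-1-2: max(14, 3, 9) = 14
4-6-1-0-3-2: max(14, 3, 3, 14, 12) = 14
Best route has worst link 14.

14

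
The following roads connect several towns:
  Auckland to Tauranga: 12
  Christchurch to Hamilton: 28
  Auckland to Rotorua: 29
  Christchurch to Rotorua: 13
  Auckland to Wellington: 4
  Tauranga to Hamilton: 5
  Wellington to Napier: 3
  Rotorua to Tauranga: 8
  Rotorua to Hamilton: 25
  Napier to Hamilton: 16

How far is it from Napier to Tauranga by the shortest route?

Some routes from Napier to Tauranga:
Napier → Hamilton → Tauranga: 16 + 5 = 21
Napier → Wellington → Auckland → Tauranga: 3 + 4 + 12 = 19
Napier → Wellington → Auckland → Rotorua → Tauranga: 3 + 4 + 29 + 8 = 44
The minimum is 19.

19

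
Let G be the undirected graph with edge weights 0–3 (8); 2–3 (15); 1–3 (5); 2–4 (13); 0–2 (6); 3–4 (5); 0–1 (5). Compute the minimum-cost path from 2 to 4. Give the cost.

13

Paths from 2 to 4:
2-4: 13
2-0-1-3-4: 6 + 5 + 5 + 5 = 21
2-3-4: 15 + 5 = 20
2-0-3-4: 6 + 8 + 5 = 19
Best route has total 13.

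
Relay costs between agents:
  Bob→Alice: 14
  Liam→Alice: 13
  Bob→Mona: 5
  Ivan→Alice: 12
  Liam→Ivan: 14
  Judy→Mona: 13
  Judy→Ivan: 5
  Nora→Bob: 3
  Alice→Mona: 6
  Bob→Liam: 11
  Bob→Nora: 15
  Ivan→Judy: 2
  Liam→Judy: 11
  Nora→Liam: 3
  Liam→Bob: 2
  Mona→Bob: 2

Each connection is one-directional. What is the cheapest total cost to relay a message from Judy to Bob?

15

Paths from Judy to Bob:
Judy → Ivan → Alice → Mona → Bob: 5 + 12 + 6 + 2 = 25
Judy → Mona → Bob: 13 + 2 = 15
The minimum is 15.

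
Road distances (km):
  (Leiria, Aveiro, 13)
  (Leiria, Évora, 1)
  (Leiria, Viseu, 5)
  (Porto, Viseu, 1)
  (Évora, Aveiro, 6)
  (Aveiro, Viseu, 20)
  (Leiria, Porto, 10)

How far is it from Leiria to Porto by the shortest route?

6

Some routes from Leiria to Porto:
Leiria -> Évora -> Aveiro -> Viseu -> Porto: 1 + 6 + 20 + 1 = 28
Leiria -> Porto: 10
Leiria -> Viseu -> Porto: 5 + 1 = 6
Best route has total 6 km.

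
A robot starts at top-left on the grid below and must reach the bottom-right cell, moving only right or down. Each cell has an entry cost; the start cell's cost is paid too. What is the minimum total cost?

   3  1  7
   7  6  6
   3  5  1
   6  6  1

17

Path (0,0)→(0,1)→(1,1)→(2,1)→(2,2)→(3,2): 3 + 1 + 6 + 5 + 1 + 1 = 17.
(Top row then right column would cost 19.)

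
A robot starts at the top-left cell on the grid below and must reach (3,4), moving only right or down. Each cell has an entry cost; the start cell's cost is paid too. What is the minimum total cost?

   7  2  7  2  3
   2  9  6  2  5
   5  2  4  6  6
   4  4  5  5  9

One optimal route is [0,0] [1,0] [2,0] [2,1] [2,2] [3,2] [3,3] [3,4].
Its cost is 7 + 2 + 5 + 2 + 4 + 5 + 5 + 9 = 39.
(Top row then right column would cost 41.)

39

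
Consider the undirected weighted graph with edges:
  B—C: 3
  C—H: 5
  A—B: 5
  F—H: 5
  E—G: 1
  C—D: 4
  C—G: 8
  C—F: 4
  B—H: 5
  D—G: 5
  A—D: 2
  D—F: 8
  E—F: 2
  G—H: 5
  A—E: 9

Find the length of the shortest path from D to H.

Some routes from D to H:
D - G - H: 5 + 5 = 10
D - C - B - H: 4 + 3 + 5 = 12
D - F - H: 8 + 5 = 13
D - C - H: 4 + 5 = 9
D - A - B - H: 2 + 5 + 5 = 12
The minimum is 9.

9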